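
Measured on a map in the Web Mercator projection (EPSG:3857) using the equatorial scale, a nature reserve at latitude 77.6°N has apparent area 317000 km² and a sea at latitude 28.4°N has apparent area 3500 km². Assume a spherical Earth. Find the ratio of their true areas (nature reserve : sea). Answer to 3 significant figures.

Mercator's areal exaggeration is sec²φ; hence true area = (apparent area) · cos²φ.
True area of nature reserve: 317000 × cos²(77.6°) = 317000 × 0.04611 = 14620 km².
True area of sea: 3500 × cos²(28.4°) = 3500 × 0.7738 = 2708 km².
Ratio = 14620 / 2708 ≈ 5.40.

5.40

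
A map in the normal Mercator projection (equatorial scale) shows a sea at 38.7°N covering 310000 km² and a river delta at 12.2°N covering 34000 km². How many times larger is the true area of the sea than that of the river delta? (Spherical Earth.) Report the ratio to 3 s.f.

On Mercator the areal scale is sec²φ, so true area = apparent × cos²φ.
True area of sea: 310000 × cos²(38.7°) = 310000 × 0.6091 = 188800 km².
True area of river delta: 34000 × cos²(12.2°) = 34000 × 0.9553 = 32480 km².
Ratio = 188800 / 32480 ≈ 5.81.

5.81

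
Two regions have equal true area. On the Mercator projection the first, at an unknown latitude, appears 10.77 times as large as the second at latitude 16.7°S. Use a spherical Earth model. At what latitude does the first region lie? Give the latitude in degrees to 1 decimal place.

On Mercator, (apparent₁)/(apparent₂) = sec²φ₁ / sec²φ₂ when true areas are equal.
cos²φ₂ / cos²φ₁ = 10.77  ⇒  cos φ₁ = cos 16.7° / √10.77 = 0.9578/3.282 = 0.2919.
φ₁ = arccos(0.2919) ≈ 73.0°.

73.0°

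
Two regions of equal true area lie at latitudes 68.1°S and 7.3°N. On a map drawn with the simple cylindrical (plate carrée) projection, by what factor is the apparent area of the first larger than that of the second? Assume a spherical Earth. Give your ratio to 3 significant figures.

For the equirectangular projection with φ₀ = 0 (plate carrée), h = 1 along meridians and k = sec φ along parallels.
Areal scale at 68.1°: h·k = 1.000 × 2.681 = 2.681.
Areal scale at 7.3°: h·k = 1.000 × 1.008 = 1.008.
Ratio = 2.681/1.008 ≈ 2.66.

2.66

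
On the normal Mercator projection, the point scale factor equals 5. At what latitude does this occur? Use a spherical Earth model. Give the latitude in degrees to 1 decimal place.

78.5°

Mercator scale is k = sec φ = 1/cos φ.
1/cos φ = 5  ⇒  cos φ = 0.2000  ⇒  φ = arccos(0.2000) ≈ 78.5°.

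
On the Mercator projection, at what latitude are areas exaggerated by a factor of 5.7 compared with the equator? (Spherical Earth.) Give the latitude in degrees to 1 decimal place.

65.2°

Mercator areal scale is sec²φ.
sec²φ = 5.7  ⇒  cos²φ = 0.1754  ⇒  cos φ = 0.4189.
φ = arccos(0.4189) ≈ 65.2°.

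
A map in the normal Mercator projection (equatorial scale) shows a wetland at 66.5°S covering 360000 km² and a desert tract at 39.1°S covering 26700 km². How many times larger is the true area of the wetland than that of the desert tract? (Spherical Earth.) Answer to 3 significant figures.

Mercator's areal exaggeration is sec²φ; hence true area = (apparent area) · cos²φ.
True area of wetland: 360000 × cos²(66.5°) = 360000 × 0.1590 = 57240 km².
True area of desert tract: 26700 × cos²(39.1°) = 26700 × 0.6022 = 16080 km².
Ratio = 57240 / 16080 ≈ 3.56.

3.56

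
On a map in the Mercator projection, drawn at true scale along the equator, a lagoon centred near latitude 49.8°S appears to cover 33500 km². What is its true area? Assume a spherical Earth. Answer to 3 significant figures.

14000 km²

For Mercator, h = k = sec φ (a conformal cylindrical projection has a single point scale, 1/cos φ).
Areal scale = k² = sec²φ = 1/cos²(49.8°) = 1/0.6455² = 2.400.
True area = apparent / (areal scale) = 33500 / 2.400 ≈ 14000 km².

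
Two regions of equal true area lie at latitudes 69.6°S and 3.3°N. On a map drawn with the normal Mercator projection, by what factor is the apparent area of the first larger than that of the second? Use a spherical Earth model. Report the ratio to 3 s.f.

8.20

On Mercator, area is exaggerated by sec²φ = 1/cos²φ.
At 69.6°: sec²(69.6°) = 1/0.3486² = 8.230.
At 3.3°: sec²(3.3°) = 1/0.9983² = 1.003.
Ratio = 8.230/1.003 = cos²(3.3°)/cos²(69.6°) ≈ 8.20.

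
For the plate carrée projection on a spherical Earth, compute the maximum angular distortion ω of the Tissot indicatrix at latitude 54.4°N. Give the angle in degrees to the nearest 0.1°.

30.6°

Plate carrée maps x = Rλ, y = Rφ. The meridian scale is h = 1 and the parallel scale is k = 1/cos φ = sec φ.
At 54.4°: h = 1.000, k = 1.718; principal scales a = 1.718, b = 1.000.
sin(ω/2) = (a − b)/(a + b) = 0.7179/2.718 = 0.2641, so ω = 2 arcsin(0.2641) ≈ 30.6°.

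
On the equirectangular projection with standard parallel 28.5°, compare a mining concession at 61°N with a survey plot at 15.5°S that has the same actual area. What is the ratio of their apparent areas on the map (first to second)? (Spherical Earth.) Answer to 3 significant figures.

The equidistant cylindrical projection with φ₀ = 28.5° has h = 1 (meridians true) and k = cos φ₀ / cos φ along parallels.
Areal scale at 61°: h·k = 1.000 × 1.813 = 1.813.
Areal scale at 15.5°: h·k = 1.000 × 0.9120 = 0.9120.
Ratio = 1.813/0.9120 ≈ 1.99.

1.99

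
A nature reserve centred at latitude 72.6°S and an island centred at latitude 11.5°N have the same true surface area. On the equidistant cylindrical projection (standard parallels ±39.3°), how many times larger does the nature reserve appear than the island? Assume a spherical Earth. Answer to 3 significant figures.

With standard parallel φ₀ = 39.3°, the equirectangular projection gives x = Rλ cos φ₀, y = Rφ, so h = 1 and k = cos 39.3° / cos φ.
Areal scale at 72.6°: h·k = 1.000 × 2.588 = 2.588.
Areal scale at 11.5°: h·k = 1.000 × 0.7897 = 0.7897.
Ratio = 2.588/0.7897 ≈ 3.28.

3.28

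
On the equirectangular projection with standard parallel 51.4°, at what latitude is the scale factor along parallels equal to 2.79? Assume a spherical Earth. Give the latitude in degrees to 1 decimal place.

In the equirectangular projection with standard parallel φ₀ = 51.4° (x = Rλ cos φ₀, y = Rφ), meridians are true-scale (h = 1) and the parallel scale is k = cos φ₀ / cos φ.
k = cos φ₀ / cos φ = 2.79  ⇒  cos φ = cos 51.4° / 2.79 = 0.2236.
φ = arccos(0.2236) ≈ 77.1°.

77.1°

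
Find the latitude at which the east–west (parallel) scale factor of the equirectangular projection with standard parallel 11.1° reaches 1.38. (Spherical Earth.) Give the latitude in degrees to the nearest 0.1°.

With standard parallel φ₀ = 11.1°, the equirectangular projection gives x = Rλ cos φ₀, y = Rφ, so h = 1 and k = cos 11.1° / cos φ.
k = cos φ₀ / cos φ = 1.38  ⇒  cos φ = cos 11.1° / 1.38 = 0.7111.
φ = arccos(0.7111) ≈ 44.7°.

44.7°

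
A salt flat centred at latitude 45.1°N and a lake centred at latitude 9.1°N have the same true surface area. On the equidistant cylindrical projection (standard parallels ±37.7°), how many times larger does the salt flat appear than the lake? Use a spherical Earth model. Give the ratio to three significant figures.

The equidistant cylindrical projection with φ₀ = 37.7° has h = 1 (meridians true) and k = cos φ₀ / cos φ along parallels.
Areal scale at 45.1°: h·k = 1.000 × 1.121 = 1.121.
Areal scale at 9.1°: h·k = 1.000 × 0.8013 = 0.8013.
Ratio = 1.121/0.8013 ≈ 1.40.

1.40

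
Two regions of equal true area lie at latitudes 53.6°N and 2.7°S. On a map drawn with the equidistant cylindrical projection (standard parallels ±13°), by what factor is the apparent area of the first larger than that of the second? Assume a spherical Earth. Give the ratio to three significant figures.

1.68

In the equirectangular projection with standard parallel φ₀ = 13° (x = Rλ cos φ₀, y = Rφ), meridians are true-scale (h = 1) and the parallel scale is k = cos φ₀ / cos φ.
Areal scale at 53.6°: h·k = 1.000 × 1.642 = 1.642.
Areal scale at 2.7°: h·k = 1.000 × 0.9755 = 0.9755.
Ratio = 1.642/0.9755 ≈ 1.68.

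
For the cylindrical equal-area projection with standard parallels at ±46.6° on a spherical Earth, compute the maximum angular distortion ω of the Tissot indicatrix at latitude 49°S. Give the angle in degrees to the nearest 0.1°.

Cylindrical equal-area (φ₀ = 46.6°): h = cos φ / cos 46.6° along meridians, k = cos 46.6° / cos φ along parallels; h·k = 1.
At 49°: h = 0.9548, k = 1.047; principal scales a = 1.047, b = 0.9548.
sin(ω/2) = (a − b)/(a + b) = 0.09245/2.002 = 0.04618, so ω = 2 arcsin(0.04618) ≈ 5.3°.

5.3°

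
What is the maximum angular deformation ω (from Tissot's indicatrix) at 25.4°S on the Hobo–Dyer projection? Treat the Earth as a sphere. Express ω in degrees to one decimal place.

14.8°

The Hobo–Dyer projection is cylindrical equal-area with φ₀ = 37.5°. Cylindrical equal-area (φ₀ = 37.5°): h = cos φ / cos 37.5° along meridians, k = cos 37.5° / cos φ along parallels; h·k = 1.
At 25.4°: h = 1.139, k = 0.8782; principal scales a = 1.139, b = 0.8782.
sin(ω/2) = (a − b)/(a + b) = 0.2604/2.017 = 0.1291, so ω = 2 arcsin(0.1291) ≈ 14.8°.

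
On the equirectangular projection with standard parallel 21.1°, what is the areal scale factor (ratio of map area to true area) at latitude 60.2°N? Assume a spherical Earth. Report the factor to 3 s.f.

1.88

With standard parallel φ₀ = 21.1°, the equirectangular projection gives x = Rλ cos φ₀, y = Rφ, so h = 1 and k = cos 21.1° / cos φ.
Areal scale = h·k = 1 × cos φ₀ / cos φ; at 60.2°, h = 1.000, k = 1.877, so h·k = 1.877.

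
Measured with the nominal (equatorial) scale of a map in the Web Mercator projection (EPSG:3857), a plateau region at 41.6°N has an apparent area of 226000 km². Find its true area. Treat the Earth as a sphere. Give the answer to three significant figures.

126000 km²

For Mercator, h = k = sec φ (a conformal cylindrical projection has a single point scale, 1/cos φ).
Areal scale = k² = sec²φ = 1/cos²(41.6°) = 1/0.7478² = 1.788.
True area = apparent / (areal scale) = 226000 / 1.788 ≈ 126000 km².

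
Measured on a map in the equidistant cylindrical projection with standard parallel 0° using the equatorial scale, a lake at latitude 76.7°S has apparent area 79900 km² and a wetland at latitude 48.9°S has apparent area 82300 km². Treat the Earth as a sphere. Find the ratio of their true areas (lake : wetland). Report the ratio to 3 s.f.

0.340

Plate carrée has h = 1 and k = sec φ, giving areal scale sec φ; true area = (apparent area) · cos φ.
True area of lake: 79900 × cos(76.7°) = 79900 × 0.2300 = 18380 km².
True area of wetland: 82300 × cos(48.9°) = 82300 × 0.6574 = 54100 km².
Ratio = 18380 / 54100 ≈ 0.340.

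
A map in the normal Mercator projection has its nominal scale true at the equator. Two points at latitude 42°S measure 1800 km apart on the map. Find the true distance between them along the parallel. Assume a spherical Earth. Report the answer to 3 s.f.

1340 km

The Mercator projection is conformal; its linear scale factor is the same in every direction and equals sec φ = 1/cos φ.
Along the parallel at 42°, map distances are exaggerated by k = sec 42° = 1.346.
True distance = 1800 / 1.346 = 1800 × cos 42° ≈ 1340 km.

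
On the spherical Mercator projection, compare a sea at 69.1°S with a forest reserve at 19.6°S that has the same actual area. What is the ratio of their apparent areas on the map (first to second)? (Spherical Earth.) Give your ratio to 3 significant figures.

Mercator is conformal with k = sec φ, so areal scale = k² = sec²φ.
At 69.1°: sec²(69.1°) = 1/0.3567² = 7.858.
At 19.6°: sec²(19.6°) = 1/0.9421² = 1.127.
Ratio = 7.858/1.127 = cos²(19.6°)/cos²(69.1°) ≈ 6.97.

6.97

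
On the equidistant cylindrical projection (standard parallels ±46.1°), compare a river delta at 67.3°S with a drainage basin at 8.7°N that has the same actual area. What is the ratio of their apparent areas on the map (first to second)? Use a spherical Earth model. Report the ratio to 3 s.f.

2.56

In the equirectangular projection with standard parallel φ₀ = 46.1° (x = Rλ cos φ₀, y = Rφ), meridians are true-scale (h = 1) and the parallel scale is k = cos φ₀ / cos φ.
Areal scale at 67.3°: h·k = 1.000 × 1.797 = 1.797.
Areal scale at 8.7°: h·k = 1.000 × 0.7015 = 0.7015.
Ratio = 1.797/0.7015 ≈ 2.56.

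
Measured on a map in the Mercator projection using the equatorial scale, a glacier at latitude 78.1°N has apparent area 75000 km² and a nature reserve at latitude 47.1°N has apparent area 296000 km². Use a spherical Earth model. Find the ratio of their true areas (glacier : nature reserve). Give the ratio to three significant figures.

Mercator's areal exaggeration is sec²φ; hence true area = (apparent area) · cos²φ.
True area of glacier: 75000 × cos²(78.1°) = 75000 × 0.04252 = 3189 km².
True area of nature reserve: 296000 × cos²(47.1°) = 296000 × 0.4634 = 137200 km².
Ratio = 3189 / 137200 ≈ 0.0233.

0.0233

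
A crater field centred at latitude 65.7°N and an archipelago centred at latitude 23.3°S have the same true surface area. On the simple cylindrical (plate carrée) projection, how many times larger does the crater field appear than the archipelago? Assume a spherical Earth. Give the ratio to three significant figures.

In the plate carrée (x = Rλ, y = Rφ), meridians are true-scale (h = 1) and parallels are stretched by k = sec φ.
Areal scale at 65.7°: h·k = 1.000 × 2.430 = 2.430.
Areal scale at 23.3°: h·k = 1.000 × 1.089 = 1.089.
Ratio = 2.430/1.089 ≈ 2.23.

2.23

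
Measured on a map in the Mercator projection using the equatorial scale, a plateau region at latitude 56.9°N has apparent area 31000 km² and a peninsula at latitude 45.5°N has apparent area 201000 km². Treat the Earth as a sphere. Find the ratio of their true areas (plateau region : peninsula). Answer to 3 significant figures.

0.0936

Mercator's areal exaggeration is sec²φ; hence true area = (apparent area) · cos²φ.
True area of plateau region: 31000 × cos²(56.9°) = 31000 × 0.2982 = 9245 km².
True area of peninsula: 201000 × cos²(45.5°) = 201000 × 0.4913 = 98750 km².
Ratio = 9245 / 98750 ≈ 0.0936.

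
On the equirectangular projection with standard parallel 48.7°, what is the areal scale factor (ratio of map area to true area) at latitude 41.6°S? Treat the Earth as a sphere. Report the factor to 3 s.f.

0.883

In the equirectangular projection with standard parallel φ₀ = 48.7° (x = Rλ cos φ₀, y = Rφ), meridians are true-scale (h = 1) and the parallel scale is k = cos φ₀ / cos φ.
Areal scale = h·k = 1 × cos φ₀ / cos φ; at 41.6°, h = 1.000, k = 0.8826, so h·k = 0.8826.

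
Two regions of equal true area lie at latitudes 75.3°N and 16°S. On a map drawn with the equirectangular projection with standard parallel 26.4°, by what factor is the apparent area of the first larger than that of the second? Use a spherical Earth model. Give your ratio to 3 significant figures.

3.79

In the equirectangular projection with standard parallel φ₀ = 26.4° (x = Rλ cos φ₀, y = Rφ), meridians are true-scale (h = 1) and the parallel scale is k = cos φ₀ / cos φ.
Areal scale at 75.3°: h·k = 1.000 × 3.530 = 3.530.
Areal scale at 16°: h·k = 1.000 × 0.9318 = 0.9318.
Ratio = 3.530/0.9318 ≈ 3.79.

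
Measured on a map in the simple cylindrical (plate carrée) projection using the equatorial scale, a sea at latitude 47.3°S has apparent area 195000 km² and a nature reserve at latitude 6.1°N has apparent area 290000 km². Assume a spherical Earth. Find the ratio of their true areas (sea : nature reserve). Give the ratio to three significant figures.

0.459

Plate carrée has h = 1 and k = sec φ, giving areal scale sec φ; true area = (apparent area) · cos φ.
True area of sea: 195000 × cos(47.3°) = 195000 × 0.6782 = 132200 km².
True area of nature reserve: 290000 × cos(6.1°) = 290000 × 0.9943 = 288400 km².
Ratio = 132200 / 288400 ≈ 0.459.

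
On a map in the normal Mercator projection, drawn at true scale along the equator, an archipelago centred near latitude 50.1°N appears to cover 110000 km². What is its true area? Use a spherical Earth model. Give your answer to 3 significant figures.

45300 km²

Mercator is conformal, so the point scale is isotropic: h = k = sec φ = 1/cos φ.
Areal scale = k² = sec²φ = 1/cos²(50.1°) = 1/0.6414² = 2.430.
True area = apparent / (areal scale) = 110000 / 2.430 ≈ 45300 km².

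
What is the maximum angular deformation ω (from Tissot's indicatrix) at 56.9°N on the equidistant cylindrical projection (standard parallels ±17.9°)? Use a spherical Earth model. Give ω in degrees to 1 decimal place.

With standard parallel φ₀ = 17.9°, the equirectangular projection gives x = Rλ cos φ₀, y = Rφ, so h = 1 and k = cos 17.9° / cos φ.
At 56.9°: h = 1.000, k = 1.743; principal scales a = 1.743, b = 1.000.
sin(ω/2) = (a − b)/(a + b) = 0.7425/2.743 = 0.2707, so ω = 2 arcsin(0.2707) ≈ 31.4°.

31.4°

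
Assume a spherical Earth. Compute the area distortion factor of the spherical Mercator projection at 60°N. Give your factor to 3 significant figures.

4.00

Mercator is conformal, so the point scale is isotropic: h = k = sec φ = 1/cos φ.
Areal scale = k² = sec²φ = 1/cos²(60°) = 1/0.5000² = 4.000.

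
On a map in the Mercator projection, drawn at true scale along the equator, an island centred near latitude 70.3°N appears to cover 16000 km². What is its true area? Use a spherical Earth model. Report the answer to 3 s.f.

Mercator is conformal, so the point scale is isotropic: h = k = sec φ = 1/cos φ.
Areal scale = k² = sec²φ = 1/cos²(70.3°) = 1/0.3371² = 8.800.
True area = apparent / (areal scale) = 16000 / 8.800 ≈ 1820 km².

1820 km²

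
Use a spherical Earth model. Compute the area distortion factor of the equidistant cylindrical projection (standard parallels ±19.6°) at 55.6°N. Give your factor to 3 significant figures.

With standard parallel φ₀ = 19.6°, the equirectangular projection gives x = Rλ cos φ₀, y = Rφ, so h = 1 and k = cos 19.6° / cos φ.
Areal scale = h·k = 1 × cos φ₀ / cos φ; at 55.6°, h = 1.000, k = 1.667, so h·k = 1.667.

1.67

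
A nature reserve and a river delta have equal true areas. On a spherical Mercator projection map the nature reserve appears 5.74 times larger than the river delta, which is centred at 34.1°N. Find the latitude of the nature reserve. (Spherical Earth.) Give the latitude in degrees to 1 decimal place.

For equal true areas on Mercator, apparent areas scale as sec²φ, so the ratio is cos²φ₂ / cos²φ₁.
cos²φ₂ / cos²φ₁ = 5.74  ⇒  cos φ₁ = cos 34.1° / √5.74 = 0.8281/2.396 = 0.3456.
φ₁ = arccos(0.3456) ≈ 69.8°.

69.8°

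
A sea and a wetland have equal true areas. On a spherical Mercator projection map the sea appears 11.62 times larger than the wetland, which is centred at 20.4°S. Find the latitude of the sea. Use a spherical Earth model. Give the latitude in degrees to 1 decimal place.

On Mercator, (apparent₁)/(apparent₂) = sec²φ₁ / sec²φ₂ when true areas are equal.
cos²φ₂ / cos²φ₁ = 11.62  ⇒  cos φ₁ = cos 20.4° / √11.62 = 0.9373/3.409 = 0.2750.
φ₁ = arccos(0.2750) ≈ 74.0°.

74.0°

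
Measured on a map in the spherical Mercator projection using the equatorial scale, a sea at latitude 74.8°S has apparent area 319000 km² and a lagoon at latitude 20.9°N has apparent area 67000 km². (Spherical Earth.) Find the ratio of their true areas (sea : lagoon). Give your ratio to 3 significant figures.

0.375

On Mercator the areal scale is sec²φ, so true area = apparent × cos²φ.
True area of sea: 319000 × cos²(74.8°) = 319000 × 0.06874 = 21930 km².
True area of lagoon: 67000 × cos²(20.9°) = 67000 × 0.8727 = 58470 km².
Ratio = 21930 / 58470 ≈ 0.375.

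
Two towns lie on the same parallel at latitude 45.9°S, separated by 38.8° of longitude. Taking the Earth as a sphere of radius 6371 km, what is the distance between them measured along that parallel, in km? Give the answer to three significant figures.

Arc length along a parallel = R cos φ · Δλ (with Δλ in radians).
= 6371 × cos 45.9° × (38.8° × π/180) = 6371 × 0.6959 × 0.6772 ≈ 3000 km.

3000 km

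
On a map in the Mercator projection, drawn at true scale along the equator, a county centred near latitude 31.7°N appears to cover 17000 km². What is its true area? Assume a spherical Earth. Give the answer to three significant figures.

The Mercator projection is conformal; its linear scale factor is the same in every direction and equals sec φ = 1/cos φ.
Areal scale = k² = sec²φ = 1/cos²(31.7°) = 1/0.8508² = 1.381.
True area = apparent / (areal scale) = 17000 / 1.381 ≈ 12300 km².

12300 km²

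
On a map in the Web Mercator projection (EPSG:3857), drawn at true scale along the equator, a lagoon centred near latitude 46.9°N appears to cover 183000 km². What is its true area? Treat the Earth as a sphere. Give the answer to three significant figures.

The Mercator projection is conformal; its linear scale factor is the same in every direction and equals sec φ = 1/cos φ.
Areal scale = k² = sec²φ = 1/cos²(46.9°) = 1/0.6833² = 2.142.
True area = apparent / (areal scale) = 183000 / 2.142 ≈ 85400 km².

85400 km²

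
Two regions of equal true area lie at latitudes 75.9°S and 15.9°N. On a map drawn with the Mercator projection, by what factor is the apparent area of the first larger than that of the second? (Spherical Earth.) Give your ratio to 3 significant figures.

15.6

On Mercator, area is exaggerated by sec²φ = 1/cos²φ.
At 75.9°: sec²(75.9°) = 1/0.2436² = 16.85.
At 15.9°: sec²(15.9°) = 1/0.9617² = 1.081.
Ratio = 16.85/1.081 = cos²(15.9°)/cos²(75.9°) ≈ 15.6.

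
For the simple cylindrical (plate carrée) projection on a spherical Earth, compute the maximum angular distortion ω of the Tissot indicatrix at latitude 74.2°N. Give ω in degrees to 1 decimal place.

For the equirectangular projection with φ₀ = 0 (plate carrée), h = 1 along meridians and k = sec φ along parallels.
At 74.2°: h = 1.000, k = 3.673; principal scales a = 3.673, b = 1.000.
sin(ω/2) = (a − b)/(a + b) = 2.673/4.673 = 0.5720, so ω = 2 arcsin(0.5720) ≈ 69.8°.

69.8°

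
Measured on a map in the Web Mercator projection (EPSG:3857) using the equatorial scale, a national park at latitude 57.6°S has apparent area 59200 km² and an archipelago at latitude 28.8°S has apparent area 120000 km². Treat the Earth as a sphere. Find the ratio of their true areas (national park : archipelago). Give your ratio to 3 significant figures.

Mercator's areal exaggeration is sec²φ; hence true area = (apparent area) · cos²φ.
True area of national park: 59200 × cos²(57.6°) = 59200 × 0.2871 = 17000 km².
True area of archipelago: 120000 × cos²(28.8°) = 120000 × 0.7679 = 92150 km².
Ratio = 17000 / 92150 ≈ 0.184.

0.184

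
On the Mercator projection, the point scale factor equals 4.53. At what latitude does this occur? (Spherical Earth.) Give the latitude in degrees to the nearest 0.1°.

Mercator scale is k = sec φ = 1/cos φ.
1/cos φ = 4.53  ⇒  cos φ = 0.2208  ⇒  φ = arccos(0.2208) ≈ 77.2°.

77.2°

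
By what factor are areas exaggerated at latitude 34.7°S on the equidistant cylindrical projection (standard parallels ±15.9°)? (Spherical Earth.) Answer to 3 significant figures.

1.17

With standard parallel φ₀ = 15.9°, the equirectangular projection gives x = Rλ cos φ₀, y = Rφ, so h = 1 and k = cos 15.9° / cos φ.
Areal scale = h·k = 1 × cos φ₀ / cos φ; at 34.7°, h = 1.000, k = 1.170, so h·k = 1.170.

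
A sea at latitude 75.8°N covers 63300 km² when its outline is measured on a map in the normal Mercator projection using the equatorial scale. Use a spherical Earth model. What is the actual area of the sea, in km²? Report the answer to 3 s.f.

Mercator is conformal, so the point scale is isotropic: h = k = sec φ = 1/cos φ.
Areal scale = k² = sec²φ = 1/cos²(75.8°) = 1/0.2453² = 16.62.
True area = apparent / (areal scale) = 63300 / 16.62 ≈ 3810 km².

3810 km²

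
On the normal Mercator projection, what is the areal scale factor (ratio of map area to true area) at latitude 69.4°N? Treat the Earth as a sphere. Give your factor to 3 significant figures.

For Mercator, h = k = sec φ (a conformal cylindrical projection has a single point scale, 1/cos φ).
Areal scale = k² = sec²φ = 1/cos²(69.4°) = 1/0.3518² = 8.078.

8.08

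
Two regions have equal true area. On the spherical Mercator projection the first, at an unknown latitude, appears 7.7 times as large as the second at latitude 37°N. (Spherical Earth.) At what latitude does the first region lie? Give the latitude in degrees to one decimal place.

73.3°

Mercator areal scale is sec²φ, so apparent-area ratio = sec²φ₁ / sec²φ₂ = cos²φ₂ / cos²φ₁.
cos²φ₂ / cos²φ₁ = 7.7  ⇒  cos φ₁ = cos 37° / √7.7 = 0.7986/2.775 = 0.2878.
φ₁ = arccos(0.2878) ≈ 73.3°.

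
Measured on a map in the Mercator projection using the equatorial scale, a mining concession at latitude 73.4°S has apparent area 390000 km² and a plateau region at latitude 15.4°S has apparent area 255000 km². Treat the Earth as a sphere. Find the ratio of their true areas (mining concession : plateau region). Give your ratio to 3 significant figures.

0.134

On Mercator the areal scale is sec²φ, so true area = apparent × cos²φ.
True area of mining concession: 390000 × cos²(73.4°) = 390000 × 0.08162 = 31830 km².
True area of plateau region: 255000 × cos²(15.4°) = 255000 × 0.9295 = 237000 km².
Ratio = 31830 / 237000 ≈ 0.134.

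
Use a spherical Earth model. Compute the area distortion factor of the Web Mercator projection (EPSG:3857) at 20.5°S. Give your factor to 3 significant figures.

For Mercator, h = k = sec φ (a conformal cylindrical projection has a single point scale, 1/cos φ).
Areal scale = k² = sec²φ = 1/cos²(20.5°) = 1/0.9367² = 1.140.

1.14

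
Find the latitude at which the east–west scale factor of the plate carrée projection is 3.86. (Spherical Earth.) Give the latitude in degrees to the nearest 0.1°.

Plate carrée: h = 1, k = sec φ along parallels.
sec φ = 3.86  ⇒  cos φ = 0.2591  ⇒  φ ≈ 75.0°.

75.0°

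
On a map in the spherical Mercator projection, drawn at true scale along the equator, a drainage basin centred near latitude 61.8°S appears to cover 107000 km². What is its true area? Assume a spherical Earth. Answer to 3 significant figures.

The Mercator projection is conformal; its linear scale factor is the same in every direction and equals sec φ = 1/cos φ.
Areal scale = k² = sec²φ = 1/cos²(61.8°) = 1/0.4726² = 4.478.
True area = apparent / (areal scale) = 107000 / 4.478 ≈ 23900 km².

23900 km²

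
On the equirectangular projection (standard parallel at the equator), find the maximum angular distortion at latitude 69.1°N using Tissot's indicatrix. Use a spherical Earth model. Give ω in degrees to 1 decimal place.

For the equirectangular projection with φ₀ = 0 (plate carrée), h = 1 along meridians and k = sec φ along parallels.
At 69.1°: h = 1.000, k = 2.803; principal scales a = 2.803, b = 1.000.
sin(ω/2) = (a − b)/(a + b) = 1.803/3.803 = 0.4741, so ω = 2 arcsin(0.4741) ≈ 56.6°.

56.6°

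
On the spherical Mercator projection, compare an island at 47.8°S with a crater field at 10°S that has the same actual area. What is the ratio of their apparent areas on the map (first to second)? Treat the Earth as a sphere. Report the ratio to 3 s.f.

Mercator is conformal with k = sec φ, so areal scale = k² = sec²φ.
At 47.8°: sec²(47.8°) = 1/0.6717² = 2.216.
At 10°: sec²(10°) = 1/0.9848² = 1.031.
Ratio = 2.216/1.031 = cos²(10°)/cos²(47.8°) ≈ 2.15.

2.15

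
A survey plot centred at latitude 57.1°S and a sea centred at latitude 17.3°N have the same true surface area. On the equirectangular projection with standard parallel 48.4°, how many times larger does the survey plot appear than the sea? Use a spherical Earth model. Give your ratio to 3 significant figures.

With standard parallel φ₀ = 48.4°, the equirectangular projection gives x = Rλ cos φ₀, y = Rφ, so h = 1 and k = cos 48.4° / cos φ.
Areal scale at 57.1°: h·k = 1.000 × 1.222 = 1.222.
Areal scale at 17.3°: h·k = 1.000 × 0.6954 = 0.6954.
Ratio = 1.222/0.6954 ≈ 1.76.

1.76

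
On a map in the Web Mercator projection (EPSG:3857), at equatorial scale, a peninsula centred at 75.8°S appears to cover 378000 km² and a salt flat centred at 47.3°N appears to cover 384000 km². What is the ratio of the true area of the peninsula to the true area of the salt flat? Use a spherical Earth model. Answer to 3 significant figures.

0.129

Since Mercator area scale is 1/cos²φ, the true area equals the apparent area multiplied by cos²φ.
True area of peninsula: 378000 × cos²(75.8°) = 378000 × 0.06018 = 22750 km².
True area of salt flat: 384000 × cos²(47.3°) = 384000 × 0.4599 = 176600 km².
Ratio = 22750 / 176600 ≈ 0.129.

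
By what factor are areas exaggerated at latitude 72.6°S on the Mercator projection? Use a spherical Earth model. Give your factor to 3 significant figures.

11.2

The Mercator projection is conformal; its linear scale factor is the same in every direction and equals sec φ = 1/cos φ.
Areal scale = k² = sec²φ = 1/cos²(72.6°) = 1/0.2990² = 11.18.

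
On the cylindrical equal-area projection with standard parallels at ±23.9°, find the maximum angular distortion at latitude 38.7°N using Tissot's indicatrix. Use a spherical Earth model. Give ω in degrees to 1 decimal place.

For cylindrical equal-area with standard parallel φ₀, h = cos φ / cos φ₀ and k = cos φ₀ / cos φ, so h·k = 1.
At 38.7°: h = 0.8536, k = 1.171; principal scales a = 1.171, b = 0.8536.
sin(ω/2) = (a − b)/(a + b) = 0.3178/2.025 = 0.1570, so ω = 2 arcsin(0.1570) ≈ 18.1°.

18.1°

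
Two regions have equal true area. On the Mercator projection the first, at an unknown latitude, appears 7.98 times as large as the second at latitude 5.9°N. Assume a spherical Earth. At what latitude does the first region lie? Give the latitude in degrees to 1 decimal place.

On Mercator, (apparent₁)/(apparent₂) = sec²φ₁ / sec²φ₂ when true areas are equal.
cos²φ₂ / cos²φ₁ = 7.98  ⇒  cos φ₁ = cos 5.9° / √7.98 = 0.9947/2.825 = 0.3521.
φ₁ = arccos(0.3521) ≈ 69.4°.

69.4°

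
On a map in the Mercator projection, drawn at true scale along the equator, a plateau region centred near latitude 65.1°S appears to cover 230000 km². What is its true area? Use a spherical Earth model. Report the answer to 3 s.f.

40800 km²

Mercator is conformal, so the point scale is isotropic: h = k = sec φ = 1/cos φ.
Areal scale = k² = sec²φ = 1/cos²(65.1°) = 1/0.4210² = 5.641.
True area = apparent / (areal scale) = 230000 / 5.641 ≈ 40800 km².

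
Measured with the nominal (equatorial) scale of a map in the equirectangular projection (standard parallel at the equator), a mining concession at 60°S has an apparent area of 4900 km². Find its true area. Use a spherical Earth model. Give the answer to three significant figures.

2450 km²

Plate carrée maps x = Rλ, y = Rφ. The meridian scale is h = 1 and the parallel scale is k = 1/cos φ = sec φ.
Areal scale = h·k = 1 × sec φ; at 60°, h = 1.000, k = 2.000, so h·k = 2.000.
True area = apparent / (areal scale) = 4900 / 2.000 ≈ 2450 km².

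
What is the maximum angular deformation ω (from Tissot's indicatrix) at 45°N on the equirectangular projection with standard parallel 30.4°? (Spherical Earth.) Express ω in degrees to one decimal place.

In the equirectangular projection with standard parallel φ₀ = 30.4° (x = Rλ cos φ₀, y = Rφ), meridians are true-scale (h = 1) and the parallel scale is k = cos φ₀ / cos φ.
At 45°: h = 1.000, k = 1.220; principal scales a = 1.220, b = 1.000.
sin(ω/2) = (a − b)/(a + b) = 0.2198/2.220 = 0.09901, so ω = 2 arcsin(0.09901) ≈ 11.4°.

11.4°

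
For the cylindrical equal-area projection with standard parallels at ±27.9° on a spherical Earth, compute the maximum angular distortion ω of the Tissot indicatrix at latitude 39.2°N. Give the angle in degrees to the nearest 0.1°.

For cylindrical equal-area with standard parallel φ₀, h = cos φ / cos φ₀ and k = cos φ₀ / cos φ, so h·k = 1.
At 39.2°: h = 0.8769, k = 1.140; principal scales a = 1.140, b = 0.8769.
sin(ω/2) = (a − b)/(a + b) = 0.2636/2.017 = 0.1306, so ω = 2 arcsin(0.1306) ≈ 15.0°.

15.0°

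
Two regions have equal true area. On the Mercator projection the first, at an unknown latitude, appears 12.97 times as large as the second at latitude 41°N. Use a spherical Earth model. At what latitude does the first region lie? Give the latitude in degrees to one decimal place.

77.9°

On Mercator, (apparent₁)/(apparent₂) = sec²φ₁ / sec²φ₂ when true areas are equal.
cos²φ₂ / cos²φ₁ = 12.97  ⇒  cos φ₁ = cos 41° / √12.97 = 0.7547/3.601 = 0.2096.
φ₁ = arccos(0.2096) ≈ 77.9°.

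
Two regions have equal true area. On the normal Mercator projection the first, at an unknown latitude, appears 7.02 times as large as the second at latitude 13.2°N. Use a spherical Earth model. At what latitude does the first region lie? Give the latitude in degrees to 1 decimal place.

On Mercator, (apparent₁)/(apparent₂) = sec²φ₁ / sec²φ₂ when true areas are equal.
cos²φ₂ / cos²φ₁ = 7.02  ⇒  cos φ₁ = cos 13.2° / √7.02 = 0.9736/2.650 = 0.3675.
φ₁ = arccos(0.3675) ≈ 68.4°.

68.4°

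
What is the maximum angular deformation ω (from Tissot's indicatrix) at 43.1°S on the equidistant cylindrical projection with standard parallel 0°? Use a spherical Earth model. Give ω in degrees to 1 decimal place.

17.9°

For the equirectangular projection with φ₀ = 0 (plate carrée), h = 1 along meridians and k = sec φ along parallels.
At 43.1°: h = 1.000, k = 1.370; principal scales a = 1.370, b = 1.000.
sin(ω/2) = (a − b)/(a + b) = 0.3696/2.370 = 0.1560, so ω = 2 arcsin(0.1560) ≈ 17.9°.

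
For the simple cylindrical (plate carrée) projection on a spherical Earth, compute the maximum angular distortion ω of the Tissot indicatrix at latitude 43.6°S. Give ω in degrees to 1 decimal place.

18.4°

For the equirectangular projection with φ₀ = 0 (plate carrée), h = 1 along meridians and k = sec φ along parallels.
At 43.6°: h = 1.000, k = 1.381; principal scales a = 1.381, b = 1.000.
sin(ω/2) = (a − b)/(a + b) = 0.3809/2.381 = 0.1600, so ω = 2 arcsin(0.1600) ≈ 18.4°.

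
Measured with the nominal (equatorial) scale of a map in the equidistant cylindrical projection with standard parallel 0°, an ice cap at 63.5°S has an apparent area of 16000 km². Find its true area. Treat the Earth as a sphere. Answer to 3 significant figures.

Plate carrée maps x = Rλ, y = Rφ. The meridian scale is h = 1 and the parallel scale is k = 1/cos φ = sec φ.
Areal scale = h·k = 1 × sec φ; at 63.5°, h = 1.000, k = 2.241, so h·k = 2.241.
True area = apparent / (areal scale) = 16000 / 2.241 ≈ 7140 km².

7140 km²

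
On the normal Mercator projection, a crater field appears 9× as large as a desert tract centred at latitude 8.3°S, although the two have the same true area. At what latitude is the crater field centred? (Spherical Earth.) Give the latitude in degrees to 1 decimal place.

70.7°

Mercator areal scale is sec²φ, so apparent-area ratio = sec²φ₁ / sec²φ₂ = cos²φ₂ / cos²φ₁.
cos²φ₂ / cos²φ₁ = 9  ⇒  cos φ₁ = cos 8.3° / √9 = 0.9895/3.000 = 0.3298.
φ₁ = arccos(0.3298) ≈ 70.7°.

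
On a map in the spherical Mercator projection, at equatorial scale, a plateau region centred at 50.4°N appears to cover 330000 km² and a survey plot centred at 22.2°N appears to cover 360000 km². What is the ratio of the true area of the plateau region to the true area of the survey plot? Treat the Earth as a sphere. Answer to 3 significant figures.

0.434

Mercator's areal exaggeration is sec²φ; hence true area = (apparent area) · cos²φ.
True area of plateau region: 330000 × cos²(50.4°) = 330000 × 0.4063 = 134100 km².
True area of survey plot: 360000 × cos²(22.2°) = 360000 × 0.8572 = 308600 km².
Ratio = 134100 / 308600 ≈ 0.434.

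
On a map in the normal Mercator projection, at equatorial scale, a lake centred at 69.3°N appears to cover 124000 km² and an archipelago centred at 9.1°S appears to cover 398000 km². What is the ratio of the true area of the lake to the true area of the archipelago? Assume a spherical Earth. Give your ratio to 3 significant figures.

Mercator's areal exaggeration is sec²φ; hence true area = (apparent area) · cos²φ.
True area of lake: 124000 × cos²(69.3°) = 124000 × 0.1249 = 15490 km².
True area of archipelago: 398000 × cos²(9.1°) = 398000 × 0.9750 = 388000 km².
Ratio = 15490 / 388000 ≈ 0.0399.

0.0399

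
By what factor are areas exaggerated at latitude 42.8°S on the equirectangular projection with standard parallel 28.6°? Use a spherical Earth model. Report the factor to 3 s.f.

1.20

With standard parallel φ₀ = 28.6°, the equirectangular projection gives x = Rλ cos φ₀, y = Rφ, so h = 1 and k = cos 28.6° / cos φ.
Areal scale = h·k = 1 × cos φ₀ / cos φ; at 42.8°, h = 1.000, k = 1.197, so h·k = 1.197.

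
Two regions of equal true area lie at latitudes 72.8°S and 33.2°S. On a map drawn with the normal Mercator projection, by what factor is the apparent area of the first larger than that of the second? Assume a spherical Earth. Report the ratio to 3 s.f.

On Mercator, area is exaggerated by sec²φ = 1/cos²φ.
At 72.8°: sec²(72.8°) = 1/0.2957² = 11.44.
At 33.2°: sec²(33.2°) = 1/0.8368² = 1.428.
Ratio = 11.44/1.428 = cos²(33.2°)/cos²(72.8°) ≈ 8.01.

8.01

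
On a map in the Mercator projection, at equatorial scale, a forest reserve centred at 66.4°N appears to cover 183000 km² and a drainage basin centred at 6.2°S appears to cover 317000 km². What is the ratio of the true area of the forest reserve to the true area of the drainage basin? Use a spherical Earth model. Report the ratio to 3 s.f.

0.0936

Since Mercator area scale is 1/cos²φ, the true area equals the apparent area multiplied by cos²φ.
True area of forest reserve: 183000 × cos²(66.4°) = 183000 × 0.1603 = 29330 km².
True area of drainage basin: 317000 × cos²(6.2°) = 317000 × 0.9883 = 313300 km².
Ratio = 29330 / 313300 ≈ 0.0936.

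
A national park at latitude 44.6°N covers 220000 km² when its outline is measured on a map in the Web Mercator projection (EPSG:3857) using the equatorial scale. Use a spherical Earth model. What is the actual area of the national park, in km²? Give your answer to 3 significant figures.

Mercator is conformal, so the point scale is isotropic: h = k = sec φ = 1/cos φ.
Areal scale = k² = sec²φ = 1/cos²(44.6°) = 1/0.7120² = 1.972.
True area = apparent / (areal scale) = 220000 / 1.972 ≈ 112000 km².

112000 km²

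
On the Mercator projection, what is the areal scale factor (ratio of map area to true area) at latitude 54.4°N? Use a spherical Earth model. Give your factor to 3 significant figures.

2.95

The Mercator projection is conformal; its linear scale factor is the same in every direction and equals sec φ = 1/cos φ.
Areal scale = k² = sec²φ = 1/cos²(54.4°) = 1/0.5821² = 2.951.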